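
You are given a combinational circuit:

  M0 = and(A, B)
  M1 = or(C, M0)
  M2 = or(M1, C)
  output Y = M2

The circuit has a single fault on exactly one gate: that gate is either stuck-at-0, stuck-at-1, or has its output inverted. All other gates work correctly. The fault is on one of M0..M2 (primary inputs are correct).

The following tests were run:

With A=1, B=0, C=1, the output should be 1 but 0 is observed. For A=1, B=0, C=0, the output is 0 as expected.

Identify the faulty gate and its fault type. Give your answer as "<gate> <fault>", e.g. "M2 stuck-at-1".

M2 stuck-at-0

Fault-free values for test 1 (A=1, B=0, C=1): M0=0, M1=1, M2=1, giving Y=1. Observed 0.
Test 1: faults giving observed 0 are {M2 stuck-at-0, M2 inverted output}.
Test 2 (A=1, B=0, C=0): fault-free M0=0, M1=0, M2=0 → 0; observed 0. Eliminates M2 inverted output.
Only M2 stuck-at-0 is consistent with every test.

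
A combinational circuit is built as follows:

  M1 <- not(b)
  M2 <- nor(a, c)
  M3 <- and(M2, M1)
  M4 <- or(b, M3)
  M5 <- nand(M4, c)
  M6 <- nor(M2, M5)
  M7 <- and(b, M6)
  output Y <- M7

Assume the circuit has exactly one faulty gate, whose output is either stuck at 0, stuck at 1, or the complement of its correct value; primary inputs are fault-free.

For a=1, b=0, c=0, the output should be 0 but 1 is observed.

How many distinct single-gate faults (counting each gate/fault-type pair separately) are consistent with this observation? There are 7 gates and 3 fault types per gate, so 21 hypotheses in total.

2

Fault-free: M1=1, M2=0, M3=0, M4=0, M5=1, M6=0, M7=0 → 0. Observed 1.
  M1: none of the 3 fault types match ✗
  M2: none of the 3 fault types match ✗
  M3: none of the 3 fault types match ✗
  M4: none of the 3 fault types match ✗
  M5: none of the 3 fault types match ✗
  M6: none of the 3 fault types match ✗
  M7: stuck-at-1, inverted output ✓; others ✗
Consistent faults: {M7 stuck-at-1, M7 inverted output} — 2 in all.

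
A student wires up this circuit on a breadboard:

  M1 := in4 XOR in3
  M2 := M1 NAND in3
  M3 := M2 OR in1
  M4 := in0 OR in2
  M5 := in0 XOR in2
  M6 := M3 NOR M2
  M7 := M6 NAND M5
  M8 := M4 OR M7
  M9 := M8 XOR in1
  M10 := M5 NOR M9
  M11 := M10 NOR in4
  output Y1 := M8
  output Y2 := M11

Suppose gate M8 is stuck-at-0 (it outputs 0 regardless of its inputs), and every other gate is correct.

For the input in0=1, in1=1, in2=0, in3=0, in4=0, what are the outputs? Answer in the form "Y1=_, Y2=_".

Y1=0, Y2=1

Propagate with M8 forced: M1=0, M2=1, M3=1, M4=1, M5=1, M6=0, M7=1, M8=0 [stuck-at-0], M9=1, M10=0, M11=1.
So the outputs are Y1=0, Y2=1. (Without the fault they would be Y1=1, Y2=1.)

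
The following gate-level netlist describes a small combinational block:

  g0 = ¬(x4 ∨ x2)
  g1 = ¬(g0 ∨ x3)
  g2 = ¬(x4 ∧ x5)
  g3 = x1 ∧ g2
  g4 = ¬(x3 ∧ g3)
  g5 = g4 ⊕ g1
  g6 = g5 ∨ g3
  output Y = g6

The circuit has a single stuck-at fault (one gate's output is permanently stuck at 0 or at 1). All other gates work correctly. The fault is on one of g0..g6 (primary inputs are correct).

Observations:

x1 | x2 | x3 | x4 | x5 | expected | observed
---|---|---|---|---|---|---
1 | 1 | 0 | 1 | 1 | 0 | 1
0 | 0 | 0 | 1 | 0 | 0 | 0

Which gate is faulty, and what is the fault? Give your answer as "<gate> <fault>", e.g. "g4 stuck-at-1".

g2 stuck-at-1

Fault-free values for test 1 (x1=1, x2=1, x3=0, x4=1, x5=1): g0=0, g1=1, g2=0, g3=0, g4=1, g5=0, g6=0, giving Y=0. Observed 1.
Test 1: faults giving observed 1 are {g0 stuck-at-1, g1 stuck-at-0, g2 stuck-at-1, g3 stuck-at-1, g4 stuck-at-0, g5 stuck-at-1, g6 stuck-at-1}.
Test 2 (x1=0, x2=0, x3=0, x4=1, x5=0): fault-free g0=0, g1=1, g2=1, g3=0, g4=1, g5=0, g6=0 → 0; observed 0. Eliminates g0 stuck-at-1, g1 stuck-at-0, g3 stuck-at-1, g4 stuck-at-0, g5 stuck-at-1, g6 stuck-at-1.
Only g2 stuck-at-1 is consistent with every test.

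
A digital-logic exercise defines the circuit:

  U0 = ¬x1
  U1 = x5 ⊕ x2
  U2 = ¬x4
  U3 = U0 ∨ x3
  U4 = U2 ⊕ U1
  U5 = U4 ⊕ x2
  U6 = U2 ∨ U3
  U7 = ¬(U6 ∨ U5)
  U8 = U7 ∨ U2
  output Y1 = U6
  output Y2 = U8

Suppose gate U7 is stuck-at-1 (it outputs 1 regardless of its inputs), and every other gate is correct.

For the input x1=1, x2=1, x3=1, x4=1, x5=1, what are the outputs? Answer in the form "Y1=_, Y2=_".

Propagate with U7 forced: U0=0, U1=0, U2=0, U3=1, U4=0, U5=1, U6=1, U7=1 [stuck-at-1], U8=1.
So the outputs are Y1=1, Y2=1. (Without the fault they would be Y1=1, Y2=0.)

Y1=1, Y2=1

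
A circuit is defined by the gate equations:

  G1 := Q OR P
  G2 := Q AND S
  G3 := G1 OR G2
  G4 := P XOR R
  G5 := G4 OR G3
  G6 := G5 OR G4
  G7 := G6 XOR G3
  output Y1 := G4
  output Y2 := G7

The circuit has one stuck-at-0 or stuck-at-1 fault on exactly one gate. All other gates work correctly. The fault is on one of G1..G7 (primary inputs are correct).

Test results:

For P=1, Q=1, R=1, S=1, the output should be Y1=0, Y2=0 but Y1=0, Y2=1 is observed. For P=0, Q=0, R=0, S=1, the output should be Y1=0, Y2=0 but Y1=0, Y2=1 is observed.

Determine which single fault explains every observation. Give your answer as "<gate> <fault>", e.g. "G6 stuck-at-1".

G7 stuck-at-1

Fault-free values for test 1 (P=1, Q=1, R=1, S=1): G1=1, G2=1, G3=1, G4=0, G5=1, G6=1, G7=0, giving Y1=0, Y2=0. Observed Y1=0, Y2=1.
Test 1: faults giving observed Y1=0, Y2=1 are {G5 stuck-at-0, G6 stuck-at-0, G7 stuck-at-1}.
Test 2 (P=0, Q=0, R=0, S=1): fault-free G1=0, G2=0, G3=0, G4=0, G5=0, G6=0, G7=0 → Y1=0, Y2=0; observed Y1=0, Y2=1. Eliminates G5 stuck-at-0, G6 stuck-at-0.
Only G7 stuck-at-1 is consistent with every test.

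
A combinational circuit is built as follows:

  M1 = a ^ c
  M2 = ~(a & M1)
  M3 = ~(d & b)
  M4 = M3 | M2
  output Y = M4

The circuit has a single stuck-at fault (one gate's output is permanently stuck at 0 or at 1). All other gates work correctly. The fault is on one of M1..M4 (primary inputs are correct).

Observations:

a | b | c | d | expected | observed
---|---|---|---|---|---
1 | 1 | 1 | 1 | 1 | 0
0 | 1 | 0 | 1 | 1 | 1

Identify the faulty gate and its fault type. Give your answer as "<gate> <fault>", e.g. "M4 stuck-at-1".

M1 stuck-at-1

Fault-free values for test 1 (a=1, b=1, c=1, d=1): M1=0, M2=1, M3=0, M4=1, giving Y=1. Observed 0.
Test 1: faults giving observed 0 are {M1 stuck-at-1, M2 stuck-at-0, M4 stuck-at-0}.
Test 2 (a=0, b=1, c=0, d=1): fault-free M1=0, M2=1, M3=0, M4=1 → 1; observed 1. Eliminates M2 stuck-at-0, M4 stuck-at-0.
Only M1 stuck-at-1 is consistent with every test.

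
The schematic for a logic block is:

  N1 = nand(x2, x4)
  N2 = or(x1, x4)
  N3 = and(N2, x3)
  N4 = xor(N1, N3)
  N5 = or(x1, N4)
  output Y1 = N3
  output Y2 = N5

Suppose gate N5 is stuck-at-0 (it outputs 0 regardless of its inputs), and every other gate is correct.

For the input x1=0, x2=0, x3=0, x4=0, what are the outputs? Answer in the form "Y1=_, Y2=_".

Y1=0, Y2=0

Propagate with N5 forced: N1=1, N2=0, N3=0, N4=1, N5=0 [stuck-at-0].
So the outputs are Y1=0, Y2=0. (Without the fault they would be Y1=0, Y2=1.)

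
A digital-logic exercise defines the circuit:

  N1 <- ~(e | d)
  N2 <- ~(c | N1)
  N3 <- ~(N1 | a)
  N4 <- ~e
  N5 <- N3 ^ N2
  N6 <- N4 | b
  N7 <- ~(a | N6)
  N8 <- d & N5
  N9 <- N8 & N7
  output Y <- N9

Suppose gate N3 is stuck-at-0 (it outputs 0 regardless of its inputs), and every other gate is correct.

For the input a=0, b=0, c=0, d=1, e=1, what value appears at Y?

Propagate with N3 forced: N1=0, N2=1, N3=0 [stuck-at-0], N4=0, N5=1, N6=0, N7=1, N8=1, N9=1.
So Y = 1. (Without the fault it would be 0.)

1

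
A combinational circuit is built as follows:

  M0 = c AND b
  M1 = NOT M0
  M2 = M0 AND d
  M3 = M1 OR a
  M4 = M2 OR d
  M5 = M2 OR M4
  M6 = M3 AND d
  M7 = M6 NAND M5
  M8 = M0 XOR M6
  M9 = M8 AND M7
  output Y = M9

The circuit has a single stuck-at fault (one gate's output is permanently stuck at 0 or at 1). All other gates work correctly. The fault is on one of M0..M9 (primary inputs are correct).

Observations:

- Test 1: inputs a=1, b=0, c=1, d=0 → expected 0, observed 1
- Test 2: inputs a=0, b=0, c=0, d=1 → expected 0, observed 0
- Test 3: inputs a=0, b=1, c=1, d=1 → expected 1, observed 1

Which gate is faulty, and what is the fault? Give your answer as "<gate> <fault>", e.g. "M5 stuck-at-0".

M8 stuck-at-1

Fault-free values for test 1 (a=1, b=0, c=1, d=0): M0=0, M1=1, M2=0, M3=1, M4=0, M5=0, M6=0, M7=1, M8=0, M9=0, giving Y=0. Observed 1.
Test 1: faults giving observed 1 are {M0 stuck-at-1, M6 stuck-at-1, M8 stuck-at-1, M9 stuck-at-1}.
Test 2 (a=0, b=0, c=0, d=1): fault-free M0=0, M1=1, M2=0, M3=1, M4=1, M5=1, M6=1, M7=0, M8=1, M9=0 → 0; observed 0. Eliminates M0 stuck-at-1, M9 stuck-at-1.
Test 3 (a=0, b=1, c=1, d=1): fault-free M0=1, M1=0, M2=1, M3=0, M4=1, M5=1, M6=0, M7=1, M8=1, M9=1 → 1; observed 1. Eliminates M6 stuck-at-1.
Only M8 stuck-at-1 is consistent with every test.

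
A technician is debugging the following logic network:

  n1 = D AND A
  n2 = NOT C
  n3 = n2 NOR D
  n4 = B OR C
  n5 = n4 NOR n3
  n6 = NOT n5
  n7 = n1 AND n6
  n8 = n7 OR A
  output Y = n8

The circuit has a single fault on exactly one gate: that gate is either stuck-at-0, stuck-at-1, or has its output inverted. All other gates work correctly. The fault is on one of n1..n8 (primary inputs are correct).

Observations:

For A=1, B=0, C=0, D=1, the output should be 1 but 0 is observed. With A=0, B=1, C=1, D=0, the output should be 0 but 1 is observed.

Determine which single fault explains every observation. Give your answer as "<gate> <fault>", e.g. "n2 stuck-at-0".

Fault-free values for test 1 (A=1, B=0, C=0, D=1): n1=1, n2=1, n3=0, n4=0, n5=1, n6=0, n7=0, n8=1, giving Y=1. Observed 0.
Test 1: faults giving observed 0 are {n8 stuck-at-0, n8 inverted output}.
Test 2 (A=0, B=1, C=1, D=0): fault-free n1=0, n2=0, n3=1, n4=1, n5=0, n6=1, n7=0, n8=0 → 0; observed 1. Eliminates n8 stuck-at-0.
Only n8 inverted output is consistent with every test.

n8 inverted output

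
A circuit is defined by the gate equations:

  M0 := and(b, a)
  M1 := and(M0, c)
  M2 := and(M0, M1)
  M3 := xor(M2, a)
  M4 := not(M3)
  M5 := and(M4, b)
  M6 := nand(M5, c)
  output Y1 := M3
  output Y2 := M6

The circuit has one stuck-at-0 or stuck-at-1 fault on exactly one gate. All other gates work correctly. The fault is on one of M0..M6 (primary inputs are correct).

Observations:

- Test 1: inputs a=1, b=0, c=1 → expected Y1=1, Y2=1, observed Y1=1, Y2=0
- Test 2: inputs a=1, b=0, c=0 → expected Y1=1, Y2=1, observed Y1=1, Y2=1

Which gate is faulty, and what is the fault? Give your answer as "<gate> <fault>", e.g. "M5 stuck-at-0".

Fault-free values for test 1 (a=1, b=0, c=1): M0=0, M1=0, M2=0, M3=1, M4=0, M5=0, M6=1, giving Y1=1, Y2=1. Observed Y1=1, Y2=0.
Test 1: faults giving observed Y1=1, Y2=0 are {M5 stuck-at-1, M6 stuck-at-0}.
Test 2 (a=1, b=0, c=0): fault-free M0=0, M1=0, M2=0, M3=1, M4=0, M5=0, M6=1 → Y1=1, Y2=1; observed Y1=1, Y2=1. Eliminates M6 stuck-at-0.
Only M5 stuck-at-1 is consistent with every test.

M5 stuck-at-1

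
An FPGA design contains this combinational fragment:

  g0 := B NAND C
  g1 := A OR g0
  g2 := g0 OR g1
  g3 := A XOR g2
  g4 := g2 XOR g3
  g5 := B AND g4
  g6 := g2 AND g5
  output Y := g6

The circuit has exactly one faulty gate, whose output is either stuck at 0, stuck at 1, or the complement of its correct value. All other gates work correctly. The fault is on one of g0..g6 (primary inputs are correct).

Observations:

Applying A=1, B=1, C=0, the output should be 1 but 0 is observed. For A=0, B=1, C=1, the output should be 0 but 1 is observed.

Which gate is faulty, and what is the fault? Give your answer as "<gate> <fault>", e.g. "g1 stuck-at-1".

g6 inverted output

Fault-free values for test 1 (A=1, B=1, C=0): g0=1, g1=1, g2=1, g3=0, g4=1, g5=1, g6=1, giving Y=1. Observed 0.
Test 1: faults giving observed 0 are {g2 stuck-at-0, g2 inverted output, g3 stuck-at-1, g3 inverted output, g4 stuck-at-0, g4 inverted output, g5 stuck-at-0, g5 inverted output, g6 stuck-at-0, g6 inverted output}.
Test 2 (A=0, B=1, C=1): fault-free g0=0, g1=0, g2=0, g3=0, g4=0, g5=0, g6=0 → 0; observed 1. Eliminates g2 stuck-at-0, g2 inverted output, g3 stuck-at-1, g3 inverted output, g4 stuck-at-0, g4 inverted output, g5 stuck-at-0, g5 inverted output, g6 stuck-at-0.
Only g6 inverted output is consistent with every test.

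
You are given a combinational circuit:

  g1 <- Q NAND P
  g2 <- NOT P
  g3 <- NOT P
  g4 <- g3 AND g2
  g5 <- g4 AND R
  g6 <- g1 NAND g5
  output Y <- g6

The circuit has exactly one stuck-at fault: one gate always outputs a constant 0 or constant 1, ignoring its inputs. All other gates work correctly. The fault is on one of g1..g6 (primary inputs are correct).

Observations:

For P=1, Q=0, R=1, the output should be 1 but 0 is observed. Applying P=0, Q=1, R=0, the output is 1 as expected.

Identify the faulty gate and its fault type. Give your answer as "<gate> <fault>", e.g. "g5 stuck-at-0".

Fault-free values for test 1 (P=1, Q=0, R=1): g1=1, g2=0, g3=0, g4=0, g5=0, g6=1, giving Y=1. Observed 0.
Test 1: faults giving observed 0 are {g4 stuck-at-1, g5 stuck-at-1, g6 stuck-at-0}.
Test 2 (P=0, Q=1, R=0): fault-free g1=1, g2=1, g3=1, g4=1, g5=0, g6=1 → 1; observed 1. Eliminates g5 stuck-at-1, g6 stuck-at-0.
Only g4 stuck-at-1 is consistent with every test.

g4 stuck-at-1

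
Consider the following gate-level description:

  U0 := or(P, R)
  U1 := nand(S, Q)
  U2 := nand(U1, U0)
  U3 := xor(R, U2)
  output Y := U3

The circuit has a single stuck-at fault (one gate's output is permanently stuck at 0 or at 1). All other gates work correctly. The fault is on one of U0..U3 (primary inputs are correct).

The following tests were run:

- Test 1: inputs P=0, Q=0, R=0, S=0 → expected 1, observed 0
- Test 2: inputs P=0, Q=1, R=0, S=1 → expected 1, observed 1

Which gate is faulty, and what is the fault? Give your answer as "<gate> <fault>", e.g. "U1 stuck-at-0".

Fault-free values for test 1 (P=0, Q=0, R=0, S=0): U0=0, U1=1, U2=1, U3=1, giving Y=1. Observed 0.
Test 1: faults giving observed 0 are {U0 stuck-at-1, U2 stuck-at-0, U3 stuck-at-0}.
Test 2 (P=0, Q=1, R=0, S=1): fault-free U0=0, U1=0, U2=1, U3=1 → 1; observed 1. Eliminates U2 stuck-at-0, U3 stuck-at-0.
Only U0 stuck-at-1 is consistent with every test.

U0 stuck-at-1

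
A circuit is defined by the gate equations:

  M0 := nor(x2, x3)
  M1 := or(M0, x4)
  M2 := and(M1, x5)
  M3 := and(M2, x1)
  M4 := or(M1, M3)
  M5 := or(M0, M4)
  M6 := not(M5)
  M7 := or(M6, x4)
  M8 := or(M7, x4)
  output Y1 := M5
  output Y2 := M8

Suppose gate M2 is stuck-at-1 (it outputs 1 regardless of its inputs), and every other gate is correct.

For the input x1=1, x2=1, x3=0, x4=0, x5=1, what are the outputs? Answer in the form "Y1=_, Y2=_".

Y1=1, Y2=0

Propagate with M2 forced: M0=0, M1=0, M2=1 [stuck-at-1], M3=1, M4=1, M5=1, M6=0, M7=0, M8=0.
So the outputs are Y1=1, Y2=0. (Without the fault they would be Y1=0, Y2=1.)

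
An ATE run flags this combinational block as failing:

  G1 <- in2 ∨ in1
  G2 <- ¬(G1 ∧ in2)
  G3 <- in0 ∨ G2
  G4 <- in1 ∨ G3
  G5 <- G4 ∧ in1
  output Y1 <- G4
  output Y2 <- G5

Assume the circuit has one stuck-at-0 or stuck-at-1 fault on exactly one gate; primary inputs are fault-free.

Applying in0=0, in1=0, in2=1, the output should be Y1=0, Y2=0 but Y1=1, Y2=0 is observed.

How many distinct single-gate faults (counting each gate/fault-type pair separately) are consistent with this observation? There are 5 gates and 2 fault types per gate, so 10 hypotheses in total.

Fault-free: G1=1, G2=0, G3=0, G4=0, G5=0 → Y1=0, Y2=0. Observed Y1=1, Y2=0.
  G1 stuck-at-0: output Y1=1, Y2=0 ✓
  G1 stuck-at-1: output Y1=0, Y2=0 ✗
  G2 stuck-at-0: output Y1=0, Y2=0 ✗
  G2 stuck-at-1: output Y1=1, Y2=0 ✓
  G3 stuck-at-0: output Y1=0, Y2=0 ✗
  G3 stuck-at-1: output Y1=1, Y2=0 ✓
  G4 stuck-at-0: output Y1=0, Y2=0 ✗
  G4 stuck-at-1: output Y1=1, Y2=0 ✓
  G5 stuck-at-0: output Y1=0, Y2=0 ✗
  G5 stuck-at-1: output Y1=0, Y2=1 ✗
Consistent faults: {G1 stuck-at-0, G2 stuck-at-1, G3 stuck-at-1, G4 stuck-at-1} — 4 in all.

4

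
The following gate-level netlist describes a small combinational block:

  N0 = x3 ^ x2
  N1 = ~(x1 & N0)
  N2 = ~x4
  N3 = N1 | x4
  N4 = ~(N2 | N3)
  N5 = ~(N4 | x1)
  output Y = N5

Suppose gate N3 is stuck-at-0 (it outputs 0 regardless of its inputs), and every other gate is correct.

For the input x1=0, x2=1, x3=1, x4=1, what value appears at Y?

Propagate with N3 forced: N0=0, N1=1, N2=0, N3=0 [stuck-at-0], N4=1, N5=0.
So Y = 0. (Without the fault it would be 1.)

0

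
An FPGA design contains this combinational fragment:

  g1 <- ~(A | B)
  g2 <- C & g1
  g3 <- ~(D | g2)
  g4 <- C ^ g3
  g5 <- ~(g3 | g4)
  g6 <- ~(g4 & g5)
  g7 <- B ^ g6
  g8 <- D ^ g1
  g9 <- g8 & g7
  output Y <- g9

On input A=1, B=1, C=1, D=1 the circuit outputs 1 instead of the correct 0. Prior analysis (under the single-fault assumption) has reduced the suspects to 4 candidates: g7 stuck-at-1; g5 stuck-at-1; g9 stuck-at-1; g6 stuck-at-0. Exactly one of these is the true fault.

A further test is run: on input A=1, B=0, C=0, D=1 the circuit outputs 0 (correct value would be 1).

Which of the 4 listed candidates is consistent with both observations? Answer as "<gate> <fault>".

g6 stuck-at-0

Evaluate each candidate on input A=1, B=0, C=0, D=1:
  g7 stuck-at-1: g1=0, g2=0, g3=0, g4=0, g5=1, g6=1, g7=1 [stuck-at-1], g8=1, g9=1 → 1 — eliminated
  g5 stuck-at-1: g1=0, g2=0, g3=0, g4=0, g5=1 [stuck-at-1], g6=1, g7=1, g8=1, g9=1 → 1 — eliminated
  g9 stuck-at-1: g1=0, g2=0, g3=0, g4=0, g5=1, g6=1, g7=1, g8=1, g9=1 [stuck-at-1] → 1 — eliminated
  g6 stuck-at-0: g1=0, g2=0, g3=0, g4=0, g5=1, g6=0 [stuck-at-0], g7=0, g8=1, g9=0 → 0 — matches
Only g6 stuck-at-0 reproduces the observed 0.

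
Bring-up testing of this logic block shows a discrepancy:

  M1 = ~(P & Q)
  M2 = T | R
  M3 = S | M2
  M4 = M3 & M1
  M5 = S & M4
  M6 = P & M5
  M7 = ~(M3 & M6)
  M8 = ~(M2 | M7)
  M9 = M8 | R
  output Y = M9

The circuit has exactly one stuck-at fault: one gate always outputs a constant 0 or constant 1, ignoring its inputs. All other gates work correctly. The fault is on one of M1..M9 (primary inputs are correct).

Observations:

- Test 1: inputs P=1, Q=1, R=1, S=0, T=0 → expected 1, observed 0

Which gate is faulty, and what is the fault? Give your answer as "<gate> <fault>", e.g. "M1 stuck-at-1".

Fault-free values for test 1 (P=1, Q=1, R=1, S=0, T=0): M1=0, M2=1, M3=1, M4=0, M5=0, M6=0, M7=1, M8=0, M9=1, giving Y=1. Observed 0.
Test 1: faults giving observed 0 are {M9 stuck-at-0}.
Only M9 stuck-at-0 is consistent with every test.

M9 stuck-at-0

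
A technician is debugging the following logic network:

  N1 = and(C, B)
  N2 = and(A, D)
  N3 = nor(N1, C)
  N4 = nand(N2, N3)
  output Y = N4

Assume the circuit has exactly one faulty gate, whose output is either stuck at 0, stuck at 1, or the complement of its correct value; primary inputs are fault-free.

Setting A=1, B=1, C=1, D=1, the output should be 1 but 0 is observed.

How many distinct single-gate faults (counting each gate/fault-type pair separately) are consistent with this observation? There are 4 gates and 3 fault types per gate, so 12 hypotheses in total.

4

Fault-free: N1=1, N2=1, N3=0, N4=1 → 1. Observed 0.
  N1 stuck-at-0: output 1 ✗
  N1 stuck-at-1: output 1 ✗
  N1 inverted output: output 1 ✗
  N2 stuck-at-0: output 1 ✗
  N2 stuck-at-1: output 1 ✗
  N2 inverted output: output 1 ✗
  N3 stuck-at-0: output 1 ✗
  N3 stuck-at-1: output 0 ✓
  N3 inverted output: output 0 ✓
  N4 stuck-at-0: output 0 ✓
  N4 stuck-at-1: output 1 ✗
  N4 inverted output: output 0 ✓
Consistent faults: {N3 stuck-at-1, N3 inverted output, N4 stuck-at-0, N4 inverted output} — 4 in all.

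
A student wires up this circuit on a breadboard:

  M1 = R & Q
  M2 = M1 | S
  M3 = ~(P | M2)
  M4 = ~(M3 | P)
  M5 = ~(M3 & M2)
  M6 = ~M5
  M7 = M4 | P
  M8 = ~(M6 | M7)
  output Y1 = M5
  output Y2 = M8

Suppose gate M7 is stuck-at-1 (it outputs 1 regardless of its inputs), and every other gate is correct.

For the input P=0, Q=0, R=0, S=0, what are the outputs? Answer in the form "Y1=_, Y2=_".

Propagate with M7 forced: M1=0, M2=0, M3=1, M4=0, M5=1, M6=0, M7=1 [stuck-at-1], M8=0.
So the outputs are Y1=1, Y2=0. (Without the fault they would be Y1=1, Y2=1.)

Y1=1, Y2=0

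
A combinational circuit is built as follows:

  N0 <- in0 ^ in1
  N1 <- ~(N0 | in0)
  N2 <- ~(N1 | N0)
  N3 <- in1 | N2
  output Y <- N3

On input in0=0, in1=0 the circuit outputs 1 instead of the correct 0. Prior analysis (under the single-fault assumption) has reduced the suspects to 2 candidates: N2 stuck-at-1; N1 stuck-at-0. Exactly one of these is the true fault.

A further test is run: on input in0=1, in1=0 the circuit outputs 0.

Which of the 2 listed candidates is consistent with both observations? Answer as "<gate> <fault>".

Evaluate each candidate on input in0=1, in1=0:
  N2 stuck-at-1: N0=1, N1=0, N2=1 [stuck-at-1], N3=1 → 1 — eliminated
  N1 stuck-at-0: N0=1, N1=0 [stuck-at-0], N2=0, N3=0 → 0 — matches
Only N1 stuck-at-0 reproduces the observed 0.

N1 stuck-at-0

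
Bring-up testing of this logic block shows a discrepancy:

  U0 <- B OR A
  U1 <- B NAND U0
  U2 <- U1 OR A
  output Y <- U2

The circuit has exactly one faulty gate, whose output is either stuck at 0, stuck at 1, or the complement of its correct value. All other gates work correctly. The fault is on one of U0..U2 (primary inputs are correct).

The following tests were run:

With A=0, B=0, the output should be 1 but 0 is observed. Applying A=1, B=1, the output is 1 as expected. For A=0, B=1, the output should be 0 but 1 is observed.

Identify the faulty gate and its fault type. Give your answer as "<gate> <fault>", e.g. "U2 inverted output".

Fault-free values for test 1 (A=0, B=0): U0=0, U1=1, U2=1, giving Y=1. Observed 0.
Test 1: faults giving observed 0 are {U1 stuck-at-0, U1 inverted output, U2 stuck-at-0, U2 inverted output}.
Test 2 (A=1, B=1): fault-free U0=1, U1=0, U2=1 → 1; observed 1. Eliminates U2 stuck-at-0, U2 inverted output.
Test 3 (A=0, B=1): fault-free U0=1, U1=0, U2=0 → 0; observed 1. Eliminates U1 stuck-at-0.
Only U1 inverted output is consistent with every test.

U1 inverted output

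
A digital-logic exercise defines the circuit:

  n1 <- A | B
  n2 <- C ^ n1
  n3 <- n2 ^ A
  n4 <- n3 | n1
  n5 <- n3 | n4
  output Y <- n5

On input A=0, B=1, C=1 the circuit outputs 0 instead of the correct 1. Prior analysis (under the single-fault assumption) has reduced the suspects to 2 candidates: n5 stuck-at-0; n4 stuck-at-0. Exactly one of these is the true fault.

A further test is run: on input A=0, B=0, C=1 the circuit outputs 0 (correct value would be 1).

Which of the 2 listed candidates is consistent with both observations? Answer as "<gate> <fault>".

Evaluate each candidate on input A=0, B=0, C=1:
  n5 stuck-at-0: n1=0, n2=1, n3=1, n4=1, n5=0 [stuck-at-0] → 0 — matches
  n4 stuck-at-0: n1=0, n2=1, n3=1, n4=0 [stuck-at-0], n5=1 → 1 — eliminated
Only n5 stuck-at-0 reproduces the observed 0.

n5 stuck-at-0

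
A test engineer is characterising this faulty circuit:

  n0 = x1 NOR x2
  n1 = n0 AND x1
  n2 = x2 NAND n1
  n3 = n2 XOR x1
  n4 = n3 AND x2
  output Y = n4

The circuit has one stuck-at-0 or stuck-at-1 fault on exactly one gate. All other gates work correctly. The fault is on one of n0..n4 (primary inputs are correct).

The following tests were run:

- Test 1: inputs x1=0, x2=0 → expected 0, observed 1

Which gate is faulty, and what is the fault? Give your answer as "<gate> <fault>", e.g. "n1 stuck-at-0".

Fault-free values for test 1 (x1=0, x2=0): n0=1, n1=0, n2=1, n3=1, n4=0, giving Y=0. Observed 1.
Test 1: faults giving observed 1 are {n4 stuck-at-1}.
Only n4 stuck-at-1 is consistent with every test.

n4 stuck-at-1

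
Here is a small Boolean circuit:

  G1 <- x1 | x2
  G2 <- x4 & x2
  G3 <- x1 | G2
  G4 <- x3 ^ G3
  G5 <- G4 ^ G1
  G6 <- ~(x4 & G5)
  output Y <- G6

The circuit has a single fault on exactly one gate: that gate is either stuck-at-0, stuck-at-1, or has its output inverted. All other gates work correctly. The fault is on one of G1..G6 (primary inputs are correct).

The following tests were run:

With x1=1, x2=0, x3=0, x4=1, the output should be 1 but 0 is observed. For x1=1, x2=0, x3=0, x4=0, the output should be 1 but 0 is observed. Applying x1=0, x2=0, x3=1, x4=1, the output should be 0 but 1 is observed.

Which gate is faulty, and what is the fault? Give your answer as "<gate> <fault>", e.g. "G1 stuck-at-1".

Fault-free values for test 1 (x1=1, x2=0, x3=0, x4=1): G1=1, G2=0, G3=1, G4=1, G5=0, G6=1, giving Y=1. Observed 0.
Test 1: faults giving observed 0 are {G1 stuck-at-0, G1 inverted output, G3 stuck-at-0, G3 inverted output, G4 stuck-at-0, G4 inverted output, G5 stuck-at-1, G5 inverted output, G6 stuck-at-0, G6 inverted output}.
Test 2 (x1=1, x2=0, x3=0, x4=0): fault-free G1=1, G2=0, G3=1, G4=1, G5=0, G6=1 → 1; observed 0. Eliminates G1 stuck-at-0, G1 inverted output, G3 stuck-at-0, G3 inverted output, G4 stuck-at-0, G4 inverted output, G5 stuck-at-1, G5 inverted output.
Test 3 (x1=0, x2=0, x3=1, x4=1): fault-free G1=0, G2=0, G3=0, G4=1, G5=1, G6=0 → 0; observed 1. Eliminates G6 stuck-at-0.
Only G6 inverted output is consistent with every test.

G6 inverted output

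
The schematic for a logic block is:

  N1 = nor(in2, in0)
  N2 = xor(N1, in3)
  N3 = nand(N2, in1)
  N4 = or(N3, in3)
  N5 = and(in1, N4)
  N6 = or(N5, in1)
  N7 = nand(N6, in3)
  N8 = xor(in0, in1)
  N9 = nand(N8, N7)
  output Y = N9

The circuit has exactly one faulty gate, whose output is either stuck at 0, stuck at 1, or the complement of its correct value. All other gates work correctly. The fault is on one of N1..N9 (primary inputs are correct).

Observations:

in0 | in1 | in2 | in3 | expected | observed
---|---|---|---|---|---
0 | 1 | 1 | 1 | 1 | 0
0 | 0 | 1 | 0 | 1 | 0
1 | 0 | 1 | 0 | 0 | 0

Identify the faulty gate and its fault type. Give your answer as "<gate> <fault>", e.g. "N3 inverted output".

Fault-free values for test 1 (in0=0, in1=1, in2=1, in3=1): N1=0, N2=1, N3=0, N4=1, N5=1, N6=1, N7=0, N8=1, N9=1, giving Y=1. Observed 0.
Test 1: faults giving observed 0 are {N6 stuck-at-0, N6 inverted output, N7 stuck-at-1, N7 inverted output, N9 stuck-at-0, N9 inverted output}.
Test 2 (in0=0, in1=0, in2=1, in3=0): fault-free N1=0, N2=0, N3=1, N4=1, N5=0, N6=0, N7=1, N8=0, N9=1 → 1; observed 0. Eliminates N6 stuck-at-0, N6 inverted output, N7 stuck-at-1, N7 inverted output.
Test 3 (in0=1, in1=0, in2=1, in3=0): fault-free N1=0, N2=0, N3=1, N4=1, N5=0, N6=0, N7=1, N8=1, N9=0 → 0; observed 0. Eliminates N9 inverted output.
Only N9 stuck-at-0 is consistent with every test.

N9 stuck-at-0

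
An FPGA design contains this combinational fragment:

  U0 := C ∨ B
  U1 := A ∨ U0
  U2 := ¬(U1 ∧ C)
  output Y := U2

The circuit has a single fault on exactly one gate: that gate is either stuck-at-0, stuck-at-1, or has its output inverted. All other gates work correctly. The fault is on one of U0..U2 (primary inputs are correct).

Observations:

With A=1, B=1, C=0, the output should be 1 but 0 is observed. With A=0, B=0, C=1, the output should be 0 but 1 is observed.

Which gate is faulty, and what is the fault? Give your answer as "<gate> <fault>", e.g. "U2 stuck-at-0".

Fault-free values for test 1 (A=1, B=1, C=0): U0=1, U1=1, U2=1, giving Y=1. Observed 0.
Test 1: faults giving observed 0 are {U2 stuck-at-0, U2 inverted output}.
Test 2 (A=0, B=0, C=1): fault-free U0=1, U1=1, U2=0 → 0; observed 1. Eliminates U2 stuck-at-0.
Only U2 inverted output is consistent with every test.

U2 inverted output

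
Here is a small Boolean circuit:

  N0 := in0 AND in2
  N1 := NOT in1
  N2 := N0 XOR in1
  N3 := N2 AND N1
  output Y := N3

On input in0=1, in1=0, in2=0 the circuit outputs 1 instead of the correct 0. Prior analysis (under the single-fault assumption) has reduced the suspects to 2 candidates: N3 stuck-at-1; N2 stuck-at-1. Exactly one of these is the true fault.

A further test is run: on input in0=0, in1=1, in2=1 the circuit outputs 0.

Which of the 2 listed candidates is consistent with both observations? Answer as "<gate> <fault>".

N2 stuck-at-1

Evaluate each candidate on input in0=0, in1=1, in2=1:
  N3 stuck-at-1: N0=0, N1=0, N2=1, N3=1 [stuck-at-1] → 1 — eliminated
  N2 stuck-at-1: N0=0, N1=0, N2=1 [stuck-at-1], N3=0 → 0 — matches
Only N2 stuck-at-1 reproduces the observed 0.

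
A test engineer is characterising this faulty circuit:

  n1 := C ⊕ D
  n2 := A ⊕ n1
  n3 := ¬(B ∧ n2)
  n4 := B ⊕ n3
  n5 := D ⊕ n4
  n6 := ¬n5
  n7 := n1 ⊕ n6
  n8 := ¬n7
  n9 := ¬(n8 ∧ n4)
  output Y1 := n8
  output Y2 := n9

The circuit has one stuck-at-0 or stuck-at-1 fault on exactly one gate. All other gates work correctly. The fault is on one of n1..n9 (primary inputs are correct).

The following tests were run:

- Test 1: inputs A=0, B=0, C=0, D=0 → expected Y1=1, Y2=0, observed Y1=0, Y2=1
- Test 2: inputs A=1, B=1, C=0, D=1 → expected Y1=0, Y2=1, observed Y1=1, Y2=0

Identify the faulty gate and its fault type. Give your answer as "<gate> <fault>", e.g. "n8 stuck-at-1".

n3 stuck-at-0

Fault-free values for test 1 (A=0, B=0, C=0, D=0): n1=0, n2=0, n3=1, n4=1, n5=1, n6=0, n7=0, n8=1, n9=0, giving Y1=1, Y2=0. Observed Y1=0, Y2=1.
Test 1: faults giving observed Y1=0, Y2=1 are {n1 stuck-at-1, n3 stuck-at-0, n4 stuck-at-0, n5 stuck-at-0, n6 stuck-at-1, n7 stuck-at-1, n8 stuck-at-0}.
Test 2 (A=1, B=1, C=0, D=1): fault-free n1=1, n2=0, n3=1, n4=0, n5=1, n6=0, n7=1, n8=0, n9=1 → Y1=0, Y2=1; observed Y1=1, Y2=0. Eliminates n1 stuck-at-1, n4 stuck-at-0, n5 stuck-at-0, n6 stuck-at-1, n7 stuck-at-1, n8 stuck-at-0.
Only n3 stuck-at-0 is consistent with every test.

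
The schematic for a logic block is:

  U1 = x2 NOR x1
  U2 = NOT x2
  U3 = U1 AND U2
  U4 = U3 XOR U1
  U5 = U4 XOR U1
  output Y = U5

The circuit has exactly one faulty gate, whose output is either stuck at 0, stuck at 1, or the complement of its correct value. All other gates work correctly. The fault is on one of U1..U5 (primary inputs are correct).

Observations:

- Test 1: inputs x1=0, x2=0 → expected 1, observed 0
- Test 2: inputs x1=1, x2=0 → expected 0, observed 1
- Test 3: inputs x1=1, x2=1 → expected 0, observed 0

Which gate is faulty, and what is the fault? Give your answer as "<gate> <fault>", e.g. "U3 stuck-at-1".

U1 inverted output

Fault-free values for test 1 (x1=0, x2=0): U1=1, U2=1, U3=1, U4=0, U5=1, giving Y=1. Observed 0.
Test 1: faults giving observed 0 are {U1 stuck-at-0, U1 inverted output, U2 stuck-at-0, U2 inverted output, U3 stuck-at-0, U3 inverted output, U4 stuck-at-1, U4 inverted output, U5 stuck-at-0, U5 inverted output}.
Test 2 (x1=1, x2=0): fault-free U1=0, U2=1, U3=0, U4=0, U5=0 → 0; observed 1. Eliminates U1 stuck-at-0, U2 stuck-at-0, U2 inverted output, U3 stuck-at-0, U5 stuck-at-0.
Test 3 (x1=1, x2=1): fault-free U1=0, U2=0, U3=0, U4=0, U5=0 → 0; observed 0. Eliminates U3 inverted output, U4 stuck-at-1, U4 inverted output, U5 inverted output.
Only U1 inverted output is consistent with every test.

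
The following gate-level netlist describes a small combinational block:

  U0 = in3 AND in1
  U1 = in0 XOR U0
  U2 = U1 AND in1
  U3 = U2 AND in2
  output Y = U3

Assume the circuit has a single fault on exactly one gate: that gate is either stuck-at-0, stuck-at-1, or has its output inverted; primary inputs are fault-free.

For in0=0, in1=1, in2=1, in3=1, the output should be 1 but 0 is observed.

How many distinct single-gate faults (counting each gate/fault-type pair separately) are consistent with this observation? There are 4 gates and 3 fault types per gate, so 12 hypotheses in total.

8

Fault-free: U0=1, U1=1, U2=1, U3=1 → 1. Observed 0.
  U0 stuck-at-0: output 0 ✓
  U0 stuck-at-1: output 1 ✗
  U0 inverted output: output 0 ✓
  U1 stuck-at-0: output 0 ✓
  U1 stuck-at-1: output 1 ✗
  U1 inverted output: output 0 ✓
  U2 stuck-at-0: output 0 ✓
  U2 stuck-at-1: output 1 ✗
  U2 inverted output: output 0 ✓
  U3 stuck-at-0: output 0 ✓
  U3 stuck-at-1: output 1 ✗
  U3 inverted output: output 0 ✓
Consistent faults: {U0 stuck-at-0, U0 inverted output, U1 stuck-at-0, U1 inverted output, U2 stuck-at-0, U2 inverted output, U3 stuck-at-0, U3 inverted output} — 8 in all.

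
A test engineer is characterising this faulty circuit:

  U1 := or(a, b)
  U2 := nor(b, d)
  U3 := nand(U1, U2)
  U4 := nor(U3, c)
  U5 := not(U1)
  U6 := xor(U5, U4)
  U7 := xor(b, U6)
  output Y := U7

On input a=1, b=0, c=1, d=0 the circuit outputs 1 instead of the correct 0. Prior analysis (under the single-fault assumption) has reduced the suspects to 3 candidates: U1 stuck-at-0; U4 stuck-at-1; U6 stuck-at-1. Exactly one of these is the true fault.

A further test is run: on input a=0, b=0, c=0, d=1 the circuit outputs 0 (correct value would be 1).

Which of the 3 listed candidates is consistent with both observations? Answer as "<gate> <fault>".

U4 stuck-at-1

Evaluate each candidate on input a=0, b=0, c=0, d=1:
  U1 stuck-at-0: U1=0 [stuck-at-0], U2=0, U3=1, U4=0, U5=1, U6=1, U7=1 → 1 — eliminated
  U4 stuck-at-1: U1=0, U2=0, U3=1, U4=1 [stuck-at-1], U5=1, U6=0, U7=0 → 0 — matches
  U6 stuck-at-1: U1=0, U2=0, U3=1, U4=0, U5=1, U6=1 [stuck-at-1], U7=1 → 1 — eliminated
Only U4 stuck-at-1 reproduces the observed 0.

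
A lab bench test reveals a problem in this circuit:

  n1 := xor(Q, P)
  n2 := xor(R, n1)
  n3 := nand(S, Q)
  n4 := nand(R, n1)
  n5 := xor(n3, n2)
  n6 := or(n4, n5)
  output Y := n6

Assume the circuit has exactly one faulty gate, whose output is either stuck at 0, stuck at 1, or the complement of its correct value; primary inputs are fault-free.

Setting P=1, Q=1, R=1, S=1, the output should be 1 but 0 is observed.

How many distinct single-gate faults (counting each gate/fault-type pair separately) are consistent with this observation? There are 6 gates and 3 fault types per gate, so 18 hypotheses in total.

4

Fault-free: n1=0, n2=1, n3=0, n4=1, n5=1, n6=1 → 1. Observed 0.
  n1: stuck-at-1, inverted output ✓; others ✗
  n2: none of the 3 fault types match ✗
  n3: none of the 3 fault types match ✗
  n4: none of the 3 fault types match ✗
  n5: none of the 3 fault types match ✗
  n6: stuck-at-0, inverted output ✓; others ✗
Consistent faults: {n1 stuck-at-1, n1 inverted output, n6 stuck-at-0, n6 inverted output} — 4 in all.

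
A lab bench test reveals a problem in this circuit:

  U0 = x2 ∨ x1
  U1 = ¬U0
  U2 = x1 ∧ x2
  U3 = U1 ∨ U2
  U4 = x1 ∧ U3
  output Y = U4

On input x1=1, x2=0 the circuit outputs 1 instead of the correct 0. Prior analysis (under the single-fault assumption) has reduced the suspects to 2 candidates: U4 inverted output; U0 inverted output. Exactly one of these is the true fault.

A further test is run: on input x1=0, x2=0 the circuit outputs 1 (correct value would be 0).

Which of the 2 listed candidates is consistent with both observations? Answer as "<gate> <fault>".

U4 inverted output

Evaluate each candidate on input x1=0, x2=0:
  U4 inverted output: U0=0, U1=1, U2=0, U3=1, U4=1 [inverted output] → 1 — matches
  U0 inverted output: U0=1 [inverted output], U1=0, U2=0, U3=0, U4=0 → 0 — eliminated
Only U4 inverted output reproduces the observed 1.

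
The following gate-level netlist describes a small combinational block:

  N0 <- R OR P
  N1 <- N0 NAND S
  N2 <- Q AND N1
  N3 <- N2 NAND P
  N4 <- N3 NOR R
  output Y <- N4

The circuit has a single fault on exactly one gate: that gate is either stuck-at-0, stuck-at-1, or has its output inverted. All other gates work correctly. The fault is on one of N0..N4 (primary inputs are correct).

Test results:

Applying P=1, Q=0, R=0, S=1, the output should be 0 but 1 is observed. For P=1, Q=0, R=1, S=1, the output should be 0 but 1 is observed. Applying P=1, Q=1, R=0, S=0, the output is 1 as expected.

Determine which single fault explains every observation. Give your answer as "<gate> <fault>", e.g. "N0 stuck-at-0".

N4 stuck-at-1

Fault-free values for test 1 (P=1, Q=0, R=0, S=1): N0=1, N1=0, N2=0, N3=1, N4=0, giving Y=0. Observed 1.
Test 1: faults giving observed 1 are {N2 stuck-at-1, N2 inverted output, N3 stuck-at-0, N3 inverted output, N4 stuck-at-1, N4 inverted output}.
Test 2 (P=1, Q=0, R=1, S=1): fault-free N0=1, N1=0, N2=0, N3=1, N4=0 → 0; observed 1. Eliminates N2 stuck-at-1, N2 inverted output, N3 stuck-at-0, N3 inverted output.
Test 3 (P=1, Q=1, R=0, S=0): fault-free N0=1, N1=1, N2=1, N3=0, N4=1 → 1; observed 1. Eliminates N4 inverted output.
Only N4 stuck-at-1 is consistent with every test.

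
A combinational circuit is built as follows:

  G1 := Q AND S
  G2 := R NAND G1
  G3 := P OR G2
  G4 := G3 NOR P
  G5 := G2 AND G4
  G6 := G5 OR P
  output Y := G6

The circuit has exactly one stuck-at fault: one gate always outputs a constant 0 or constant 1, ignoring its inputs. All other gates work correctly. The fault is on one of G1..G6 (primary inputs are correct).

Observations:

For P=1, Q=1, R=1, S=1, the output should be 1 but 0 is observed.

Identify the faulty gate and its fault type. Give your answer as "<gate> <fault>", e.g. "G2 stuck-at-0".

G6 stuck-at-0

Fault-free values for test 1 (P=1, Q=1, R=1, S=1): G1=1, G2=0, G3=1, G4=0, G5=0, G6=1, giving Y=1. Observed 0.
Test 1: faults giving observed 0 are {G6 stuck-at-0}.
Only G6 stuck-at-0 is consistent with every test.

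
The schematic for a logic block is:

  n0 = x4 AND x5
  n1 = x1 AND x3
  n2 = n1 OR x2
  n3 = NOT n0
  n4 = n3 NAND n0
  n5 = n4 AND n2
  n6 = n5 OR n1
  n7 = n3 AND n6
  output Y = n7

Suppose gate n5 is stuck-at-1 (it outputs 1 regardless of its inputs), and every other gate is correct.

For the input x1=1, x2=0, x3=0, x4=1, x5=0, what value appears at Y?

Propagate with n5 forced: n0=0, n1=0, n2=0, n3=1, n4=1, n5=1 [stuck-at-1], n6=1, n7=1.
So Y = 1. (Without the fault it would be 0.)

1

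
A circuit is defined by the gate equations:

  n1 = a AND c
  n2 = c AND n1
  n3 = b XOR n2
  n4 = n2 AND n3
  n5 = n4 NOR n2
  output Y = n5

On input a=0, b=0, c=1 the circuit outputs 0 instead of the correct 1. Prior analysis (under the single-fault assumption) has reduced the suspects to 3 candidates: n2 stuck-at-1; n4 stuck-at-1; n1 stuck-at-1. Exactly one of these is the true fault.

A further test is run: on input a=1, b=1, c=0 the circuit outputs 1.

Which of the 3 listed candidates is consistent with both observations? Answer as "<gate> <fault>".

Evaluate each candidate on input a=1, b=1, c=0:
  n2 stuck-at-1: n1=0, n2=1 [stuck-at-1], n3=0, n4=0, n5=0 → 0 — eliminated
  n4 stuck-at-1: n1=0, n2=0, n3=1, n4=1 [stuck-at-1], n5=0 → 0 — eliminated
  n1 stuck-at-1: n1=1 [stuck-at-1], n2=0, n3=1, n4=0, n5=1 → 1 — matches
Only n1 stuck-at-1 reproduces the observed 1.

n1 stuck-at-1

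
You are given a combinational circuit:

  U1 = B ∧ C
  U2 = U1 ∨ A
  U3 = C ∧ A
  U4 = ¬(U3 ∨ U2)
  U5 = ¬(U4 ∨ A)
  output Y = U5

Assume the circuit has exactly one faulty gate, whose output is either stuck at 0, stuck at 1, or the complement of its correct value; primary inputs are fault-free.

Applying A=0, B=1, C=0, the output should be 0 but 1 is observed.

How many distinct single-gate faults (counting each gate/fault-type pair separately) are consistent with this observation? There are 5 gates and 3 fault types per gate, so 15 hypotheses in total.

Fault-free: U1=0, U2=0, U3=0, U4=1, U5=0 → 0. Observed 1.
  U1: stuck-at-1, inverted output ✓; others ✗
  U2: stuck-at-1, inverted output ✓; others ✗
  U3: stuck-at-1, inverted output ✓; others ✗
  U4: stuck-at-0, inverted output ✓; others ✗
  U5: stuck-at-1, inverted output ✓; others ✗
Consistent faults: {U1 stuck-at-1, U1 inverted output, U2 stuck-at-1, U2 inverted output, U3 stuck-at-1, U3 inverted output, U4 stuck-at-0, U4 inverted output, U5 stuck-at-1, U5 inverted output} — 10 in all.

10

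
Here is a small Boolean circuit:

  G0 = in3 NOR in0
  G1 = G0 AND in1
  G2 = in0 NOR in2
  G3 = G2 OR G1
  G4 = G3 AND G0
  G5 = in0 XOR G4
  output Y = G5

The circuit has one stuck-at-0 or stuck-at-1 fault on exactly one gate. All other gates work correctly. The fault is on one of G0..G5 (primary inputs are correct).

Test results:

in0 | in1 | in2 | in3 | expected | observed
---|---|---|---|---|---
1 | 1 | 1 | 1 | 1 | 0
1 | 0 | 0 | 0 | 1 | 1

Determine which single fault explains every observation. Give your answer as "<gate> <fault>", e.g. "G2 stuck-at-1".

G0 stuck-at-1

Fault-free values for test 1 (in0=1, in1=1, in2=1, in3=1): G0=0, G1=0, G2=0, G3=0, G4=0, G5=1, giving Y=1. Observed 0.
Test 1: faults giving observed 0 are {G0 stuck-at-1, G4 stuck-at-1, G5 stuck-at-0}.
Test 2 (in0=1, in1=0, in2=0, in3=0): fault-free G0=0, G1=0, G2=0, G3=0, G4=0, G5=1 → 1; observed 1. Eliminates G4 stuck-at-1, G5 stuck-at-0.
Only G0 stuck-at-1 is consistent with every test.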